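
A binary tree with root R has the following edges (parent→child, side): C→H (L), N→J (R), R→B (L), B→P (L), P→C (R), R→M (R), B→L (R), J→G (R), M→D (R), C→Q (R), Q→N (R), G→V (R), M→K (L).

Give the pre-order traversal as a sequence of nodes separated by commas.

R, B, P, C, H, Q, N, J, G, V, L, M, K, D

Pre-order visits the node, then its left subtree, then its right subtree.
Visit R.
At R: go left to B.
  Visit B.
  At B: go left to P.
    Visit P.
    At P: no left child.
    At P: go right to C.
      Visit C.
      At C: go left to H.
        H is a leaf — visit H.
      At C: go right to Q.
        Visit Q.
        At Q: no left child.
        At Q: go right to N.
          Visit N.
          At N: no left child.
          At N: go right to J.
            Visit J.
            At J: no left child.
            At J: go right to G.
              Visit G.
              At G: no left child.
              At G: go right to V.
                V is a leaf — visit V.
  At B: go right to L.
    L is a leaf — visit L.
At R: go right to M.
  Visit M.
  At M: go left to K.
    K is a leaf — visit K.
  At M: go right to D.
    D is a leaf — visit D.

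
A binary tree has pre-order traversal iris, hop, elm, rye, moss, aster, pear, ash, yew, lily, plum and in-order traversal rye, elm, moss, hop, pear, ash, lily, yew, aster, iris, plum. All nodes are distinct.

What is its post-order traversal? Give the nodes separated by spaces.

rye moss elm lily yew ash pear aster hop plum iris

The first element of pre-order is the root; it splits in-order into left and right subtrees.
Root iris: left subtree has 9 nodes {rye, elm, moss, hop, pear, ash, lily, yew, aster}, right has 1 {plum}.
  Root hop: left subtree has 3 nodes {rye, elm, moss}, right has 5 {pear, ash, lily, yew, aster}.
    Root elm: left subtree has 1 node {rye}, right has 1 {moss}.
    Root aster: left subtree has 4 nodes {pear, ash, lily, yew}, right has 0 { }.
      Root pear: left subtree has 0 nodes { }, right has 3 {ash, lily, yew}.
        Root ash: left subtree has 0 nodes { }, right has 2 {lily, yew}.
          Root yew: left subtree has 1 node {lily}, right has 0 { }.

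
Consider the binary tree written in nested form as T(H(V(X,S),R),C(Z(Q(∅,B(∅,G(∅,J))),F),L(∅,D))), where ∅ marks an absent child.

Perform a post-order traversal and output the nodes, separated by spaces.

Post-order visits the left subtree, then the right subtree, then the node.
At T: go left to H.
  At H: go left to V.
    At V: go left to X.
      X is a leaf — visit X.
    At V: go right to S.
      S is a leaf — visit S.
    Visit V.
  At H: go right to R.
    R is a leaf — visit R.
  Visit H.
At T: go right to C.
  At C: go left to Z.
    At Z: go left to Q.
      At Q: no left child.
      At Q: go right to B.
        At B: no left child.
        At B: go right to G.
          At G: no left child.
          At G: go right to J.
            J is a leaf — visit J.
          Visit G.
        Visit B.
      Visit Q.
    At Z: go right to F.
      F is a leaf — visit F.
    Visit Z.
  At C: go right to L.
    At L: no left child.
    At L: go right to D.
      D is a leaf — visit D.
    Visit L.
  Visit C.
Visit T.

X S V R H J G B Q F Z D L C T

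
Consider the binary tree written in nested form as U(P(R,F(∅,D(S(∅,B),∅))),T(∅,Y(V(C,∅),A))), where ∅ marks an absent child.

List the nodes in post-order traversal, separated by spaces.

Post-order visits the left subtree, then the right subtree, then the node.
At U: go left to P.
  At P: go left to R.
    R is a leaf — visit R.
  At P: go right to F.
    At F: no left child.
    At F: go right to D.
      At D: go left to S.
        At S: no left child.
        At S: go right to B.
          B is a leaf — visit B.
        Visit S.
      At D: no right child.
      Visit D.
    Visit F.
  Visit P.
At U: go right to T.
  At T: no left child.
  At T: go right to Y.
    At Y: go left to V.
      At V: go left to C.
        C is a leaf — visit C.
      At V: no right child.
      Visit V.
    At Y: go right to A.
      A is a leaf — visit A.
    Visit Y.
  Visit T.
Visit U.

R B S D F P C V A Y T U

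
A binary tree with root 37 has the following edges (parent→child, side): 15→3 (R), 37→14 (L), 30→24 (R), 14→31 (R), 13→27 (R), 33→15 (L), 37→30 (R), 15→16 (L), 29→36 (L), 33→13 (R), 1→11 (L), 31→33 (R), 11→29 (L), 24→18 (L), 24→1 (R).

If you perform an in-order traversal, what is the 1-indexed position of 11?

In-order visits the left subtree, then the node, then the right subtree.
At 37: go left to 14.
  At 14: no left child.
  Visit 14.
  At 14: go right to 31.
    At 31: no left child.
    Visit 31.
    At 31: go right to 33.
      At 33: go left to 15.
        At 15: go left to 16.
          16 is a leaf — visit 16.
        Visit 15.
        At 15: go right to 3.
          3 is a leaf — visit 3.
      Visit 33.
      At 33: go right to 13.
        At 13: no left child.
        Visit 13.
        At 13: go right to 27.
          27 is a leaf — visit 27.
Visit 37.
At 37: go right to 30.
  At 30: no left child.
  Visit 30.
  At 30: go right to 24.
    At 24: go left to 18.
      18 is a leaf — visit 18.
    Visit 24.
    At 24: go right to 1.
      At 1: go left to 11.
        At 11: go left to 29.
          At 29: go left to 36.
            36 is a leaf — visit 36.
          Visit 29.
          At 29: no right child.
        Visit 11.
        At 11: no right child.
      Visit 1.
      At 1: no right child.
Full in-order sequence: 14, 31, 16, 15, 3, 33, 13, 27, 37, 30, 18, 24, 36, 29, 11, 1.

15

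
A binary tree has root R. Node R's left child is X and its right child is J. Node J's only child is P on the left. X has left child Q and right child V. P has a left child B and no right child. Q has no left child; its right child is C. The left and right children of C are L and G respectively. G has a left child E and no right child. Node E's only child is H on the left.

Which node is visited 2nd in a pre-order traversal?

Pre-order visits the node, then its left subtree, then its right subtree.
Visit R.
At R: go left to X.
  Visit X.
  At X: go left to Q.
    Visit Q.
    At Q: no left child.
    At Q: go right to C.
      Visit C.
      At C: go left to L.
        L is a leaf — visit L.
      At C: go right to G.
        Visit G.
        At G: go left to E.
          Visit E.
          At E: go left to H.
            H is a leaf — visit H.
          At E: no right child.
        At G: no right child.
  At X: go right to V.
    V is a leaf — visit V.
At R: go right to J.
  Visit J.
  At J: go left to P.
    Visit P.
    At P: go left to B.
      B is a leaf — visit B.
    At P: no right child.
  At J: no right child.
Full pre-order sequence: R, X, Q, C, L, G, E, H, V, J, P, B.

X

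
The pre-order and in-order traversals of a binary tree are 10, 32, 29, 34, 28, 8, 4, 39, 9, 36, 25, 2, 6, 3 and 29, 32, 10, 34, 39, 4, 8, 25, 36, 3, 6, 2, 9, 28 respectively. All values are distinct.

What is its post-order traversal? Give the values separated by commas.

29, 32, 39, 4, 25, 3, 6, 2, 36, 9, 8, 28, 34, 10

The first element of pre-order is the root; it splits in-order into left and right subtrees.
Root 10: left subtree has 2 nodes {29, 32}, right has 11 {34, 39, 4, 8, 25, 36, 3, 6, 2, 9, 28}.
  Root 32: left subtree has 1 node {29}, right has 0 { }.
  Root 34: left subtree has 0 nodes { }, right has 10 {39, 4, 8, 25, 36, 3, 6, 2, 9, 28}.
    Root 28: left subtree has 9 nodes {39, 4, 8, 25, 36, 3, 6, 2, 9}, right has 0 { }.
      Root 8: left subtree has 2 nodes {39, 4}, right has 6 {25, 36, 3, 6, 2, 9}.
        Root 4: left subtree has 1 node {39}, right has 0 { }.
        Root 9: left subtree has 5 nodes {25, 36, 3, 6, 2}, right has 0 { }.
          Root 36: left subtree has 1 node {25}, right has 3 {3, 6, 2}.
            Root 2: left subtree has 2 nodes {3, 6}, right has 0 { }.
              Root 6: left subtree has 1 node {3}, right has 0 { }.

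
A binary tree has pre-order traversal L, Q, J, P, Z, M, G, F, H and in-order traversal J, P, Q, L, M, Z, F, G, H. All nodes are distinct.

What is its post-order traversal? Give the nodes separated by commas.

P, J, Q, M, F, H, G, Z, L

The first element of pre-order is the root; it splits in-order into left and right subtrees.
Root L: left subtree has 3 nodes {J, P, Q}, right has 5 {M, Z, F, G, H}.
  Root Q: left subtree has 2 nodes {J, P}, right has 0 { }.
    Root J: left subtree has 0 nodes { }, right has 1 {P}.
  Root Z: left subtree has 1 node {M}, right has 3 {F, G, H}.
    Root G: left subtree has 1 node {F}, right has 1 {H}.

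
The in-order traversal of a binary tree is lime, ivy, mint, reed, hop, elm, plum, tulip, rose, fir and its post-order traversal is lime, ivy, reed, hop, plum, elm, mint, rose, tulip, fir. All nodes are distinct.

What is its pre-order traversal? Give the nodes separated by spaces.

fir tulip mint ivy lime elm hop reed plum rose

The last element of post-order is the root; it splits in-order into left and right subtrees.
Root fir: left subtree has 9 nodes {lime, ivy, mint, reed, hop, elm, plum, tulip, rose}, right has 0 { }.
  Root tulip: left subtree has 7 nodes {lime, ivy, mint, reed, hop, elm, plum}, right has 1 {rose}.
    Root mint: left subtree has 2 nodes {lime, ivy}, right has 4 {reed, hop, elm, plum}.
      Root ivy: left subtree has 1 node {lime}, right has 0 { }.
      Root elm: left subtree has 2 nodes {reed, hop}, right has 1 {plum}.
        Root hop: left subtree has 1 node {reed}, right has 0 { }.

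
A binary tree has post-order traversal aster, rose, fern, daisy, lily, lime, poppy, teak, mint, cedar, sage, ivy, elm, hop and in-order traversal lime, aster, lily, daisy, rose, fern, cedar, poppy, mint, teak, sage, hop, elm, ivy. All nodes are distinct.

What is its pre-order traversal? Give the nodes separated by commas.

The last element of post-order is the root; it splits in-order into left and right subtrees.
Root hop: left subtree has 11 nodes {lime, aster, lily, daisy, rose, fern, cedar, poppy, mint, teak, sage}, right has 2 {elm, ivy}.
  Root sage: left subtree has 10 nodes {lime, aster, lily, daisy, rose, fern, cedar, poppy, mint, teak}, right has 0 { }.
    Root cedar: left subtree has 6 nodes {lime, aster, lily, daisy, rose, fern}, right has 3 {poppy, mint, teak}.
      Root lime: left subtree has 0 nodes { }, right has 5 {aster, lily, daisy, rose, fern}.
        Root lily: left subtree has 1 node {aster}, right has 3 {daisy, rose, fern}.
          Root daisy: left subtree has 0 nodes { }, right has 2 {rose, fern}.
            Root fern: left subtree has 1 node {rose}, right has 0 { }.
      Root mint: left subtree has 1 node {poppy}, right has 1 {teak}.
  Root elm: left subtree has 0 nodes { }, right has 1 {ivy}.

hop, sage, cedar, lime, lily, aster, daisy, fern, rose, mint, poppy, teak, elm, ivy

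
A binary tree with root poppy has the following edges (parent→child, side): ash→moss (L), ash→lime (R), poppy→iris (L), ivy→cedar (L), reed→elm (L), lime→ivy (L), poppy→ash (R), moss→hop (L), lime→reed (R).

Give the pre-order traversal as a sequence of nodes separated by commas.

poppy, iris, ash, moss, hop, lime, ivy, cedar, reed, elm

Pre-order visits the node, then its left subtree, then its right subtree.
Visit poppy.
At poppy: go left to iris.
  iris is a leaf — visit iris.
At poppy: go right to ash.
  Visit ash.
  At ash: go left to moss.
    Visit moss.
    At moss: go left to hop.
      hop is a leaf — visit hop.
    At moss: no right child.
  At ash: go right to lime.
    Visit lime.
    At lime: go left to ivy.
      Visit ivy.
      At ivy: go left to cedar.
        cedar is a leaf — visit cedar.
      At ivy: no right child.
    At lime: go right to reed.
      Visit reed.
      At reed: go left to elm.
        elm is a leaf — visit elm.
      At reed: no right child.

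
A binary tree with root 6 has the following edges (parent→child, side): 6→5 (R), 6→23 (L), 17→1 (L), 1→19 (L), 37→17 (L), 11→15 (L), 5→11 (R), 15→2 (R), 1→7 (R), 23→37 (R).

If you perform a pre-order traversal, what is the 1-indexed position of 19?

Pre-order visits the node, then its left subtree, then its right subtree.
Visit 6.
At 6: go left to 23.
  Visit 23.
  At 23: no left child.
  At 23: go right to 37.
    Visit 37.
    At 37: go left to 17.
      Visit 17.
      At 17: go left to 1.
        Visit 1.
        At 1: go left to 19.
          19 is a leaf — visit 19.
        At 1: go right to 7.
          7 is a leaf — visit 7.
      At 17: no right child.
    At 37: no right child.
At 6: go right to 5.
  Visit 5.
  At 5: no left child.
  At 5: go right to 11.
    Visit 11.
    At 11: go left to 15.
      Visit 15.
      At 15: no left child.
      At 15: go right to 2.
        2 is a leaf — visit 2.
    At 11: no right child.
Full pre-order sequence: 6, 23, 37, 17, 1, 19, 7, 5, 11, 15, 2.

6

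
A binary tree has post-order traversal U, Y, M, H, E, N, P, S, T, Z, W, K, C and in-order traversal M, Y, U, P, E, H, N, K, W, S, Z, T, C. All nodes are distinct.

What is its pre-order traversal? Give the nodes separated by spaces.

C K P M Y U N E H W Z S T

The last element of post-order is the root; it splits in-order into left and right subtrees.
Root C: left subtree has 12 nodes {M, Y, U, P, E, H, N, K, W, S, Z, T}, right has 0 { }.
  Root K: left subtree has 7 nodes {M, Y, U, P, E, H, N}, right has 4 {W, S, Z, T}.
    Root P: left subtree has 3 nodes {M, Y, U}, right has 3 {E, H, N}.
      Root M: left subtree has 0 nodes { }, right has 2 {Y, U}.
        Root Y: left subtree has 0 nodes { }, right has 1 {U}.
      Root N: left subtree has 2 nodes {E, H}, right has 0 { }.
        Root E: left subtree has 0 nodes { }, right has 1 {H}.
    Root W: left subtree has 0 nodes { }, right has 3 {S, Z, T}.
      Root Z: left subtree has 1 node {S}, right has 1 {T}.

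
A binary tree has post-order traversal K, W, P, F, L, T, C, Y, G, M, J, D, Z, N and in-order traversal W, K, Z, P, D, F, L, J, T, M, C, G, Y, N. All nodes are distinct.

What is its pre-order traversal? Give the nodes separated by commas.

N, Z, W, K, D, P, J, L, F, M, T, G, C, Y

The last element of post-order is the root; it splits in-order into left and right subtrees.
Root N: left subtree has 13 nodes {W, K, Z, P, D, F, L, J, T, M, C, G, Y}, right has 0 { }.
  Root Z: left subtree has 2 nodes {W, K}, right has 10 {P, D, F, L, J, T, M, C, G, Y}.
    Root W: left subtree has 0 nodes { }, right has 1 {K}.
    Root D: left subtree has 1 node {P}, right has 8 {F, L, J, T, M, C, G, Y}.
      Root J: left subtree has 2 nodes {F, L}, right has 5 {T, M, C, G, Y}.
        Root L: left subtree has 1 node {F}, right has 0 { }.
        Root M: left subtree has 1 node {T}, right has 3 {C, G, Y}.
          Root G: left subtree has 1 node {C}, right has 1 {Y}.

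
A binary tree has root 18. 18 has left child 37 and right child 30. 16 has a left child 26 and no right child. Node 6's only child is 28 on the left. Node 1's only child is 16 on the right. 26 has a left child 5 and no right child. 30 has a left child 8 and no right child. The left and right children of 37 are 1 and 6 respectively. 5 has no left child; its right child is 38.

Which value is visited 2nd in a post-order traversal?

Post-order visits the left subtree, then the right subtree, then the node.
At 18: go left to 37.
  At 37: go left to 1.
    At 1: no left child.
    At 1: go right to 16.
      At 16: go left to 26.
        At 26: go left to 5.
          At 5: no left child.
          At 5: go right to 38.
            38 is a leaf — visit 38.
          Visit 5.
        At 26: no right child.
        Visit 26.
      At 16: no right child.
      Visit 16.
    Visit 1.
  At 37: go right to 6.
    At 6: go left to 28.
      28 is a leaf — visit 28.
    At 6: no right child.
    Visit 6.
  Visit 37.
At 18: go right to 30.
  At 30: go left to 8.
    8 is a leaf — visit 8.
  At 30: no right child.
  Visit 30.
Visit 18.
Full post-order sequence: 38, 5, 26, 16, 1, 28, 6, 37, 8, 30, 18.

5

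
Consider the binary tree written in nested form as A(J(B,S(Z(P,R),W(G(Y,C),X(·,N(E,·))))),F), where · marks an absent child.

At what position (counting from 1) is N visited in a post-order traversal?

Post-order visits the left subtree, then the right subtree, then the node.
At A: go left to J.
  At J: go left to B.
    B is a leaf — visit B.
  At J: go right to S.
    At S: go left to Z.
      At Z: go left to P.
        P is a leaf — visit P.
      At Z: go right to R.
        R is a leaf — visit R.
      Visit Z.
    At S: go right to W.
      At W: go left to G.
        At G: go left to Y.
          Y is a leaf — visit Y.
        At G: go right to C.
          C is a leaf — visit C.
        Visit G.
      At W: go right to X.
        At X: no left child.
        At X: go right to N.
          At N: go left to E.
            E is a leaf — visit E.
          At N: no right child.
          Visit N.
        Visit X.
      Visit W.
    Visit S.
  Visit J.
At A: go right to F.
  F is a leaf — visit F.
Visit A.
Full post-order sequence: B, P, R, Z, Y, C, G, E, N, X, W, S, J, F, A.

9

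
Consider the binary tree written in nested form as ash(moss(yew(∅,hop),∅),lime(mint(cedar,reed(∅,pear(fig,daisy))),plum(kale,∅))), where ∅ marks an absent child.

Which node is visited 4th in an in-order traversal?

In-order visits the left subtree, then the node, then the right subtree.
At ash: go left to moss.
  At moss: go left to yew.
    At yew: no left child.
    Visit yew.
    At yew: go right to hop.
      hop is a leaf — visit hop.
  Visit moss.
  At moss: no right child.
Visit ash.
At ash: go right to lime.
  At lime: go left to mint.
    At mint: go left to cedar.
      cedar is a leaf — visit cedar.
    Visit mint.
    At mint: go right to reed.
      At reed: no left child.
      Visit reed.
      At reed: go right to pear.
        At pear: go left to fig.
          fig is a leaf — visit fig.
        Visit pear.
        At pear: go right to daisy.
          daisy is a leaf — visit daisy.
  Visit lime.
  At lime: go right to plum.
    At plum: go left to kale.
      kale is a leaf — visit kale.
    Visit plum.
    At plum: no right child.
Full in-order sequence: yew, hop, moss, ash, cedar, mint, reed, fig, pear, daisy, lime, kale, plum.

ash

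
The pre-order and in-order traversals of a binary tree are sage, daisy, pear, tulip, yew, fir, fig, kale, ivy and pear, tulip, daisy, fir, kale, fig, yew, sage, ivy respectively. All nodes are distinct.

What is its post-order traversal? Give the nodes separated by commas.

tulip, pear, kale, fig, fir, yew, daisy, ivy, sage

The first element of pre-order is the root; it splits in-order into left and right subtrees.
Root sage: left subtree has 7 nodes {pear, tulip, daisy, fir, kale, fig, yew}, right has 1 {ivy}.
  Root daisy: left subtree has 2 nodes {pear, tulip}, right has 4 {fir, kale, fig, yew}.
    Root pear: left subtree has 0 nodes { }, right has 1 {tulip}.
    Root yew: left subtree has 3 nodes {fir, kale, fig}, right has 0 { }.
      Root fir: left subtree has 0 nodes { }, right has 2 {kale, fig}.
        Root fig: left subtree has 1 node {kale}, right has 0 { }.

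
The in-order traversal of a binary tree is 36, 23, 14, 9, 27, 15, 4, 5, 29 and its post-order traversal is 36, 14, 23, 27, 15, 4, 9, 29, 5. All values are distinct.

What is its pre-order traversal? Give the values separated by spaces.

The last element of post-order is the root; it splits in-order into left and right subtrees.
Root 5: left subtree has 7 nodes {36, 23, 14, 9, 27, 15, 4}, right has 1 {29}.
  Root 9: left subtree has 3 nodes {36, 23, 14}, right has 3 {27, 15, 4}.
    Root 23: left subtree has 1 node {36}, right has 1 {14}.
    Root 4: left subtree has 2 nodes {27, 15}, right has 0 { }.
      Root 15: left subtree has 1 node {27}, right has 0 { }.

5 9 23 36 14 4 15 27 29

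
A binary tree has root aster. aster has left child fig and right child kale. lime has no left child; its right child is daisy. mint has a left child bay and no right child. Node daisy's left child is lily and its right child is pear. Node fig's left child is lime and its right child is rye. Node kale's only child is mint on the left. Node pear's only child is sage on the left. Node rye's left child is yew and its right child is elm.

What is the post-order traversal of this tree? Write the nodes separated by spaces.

lily sage pear daisy lime yew elm rye fig bay mint kale aster

Post-order visits the left subtree, then the right subtree, then the node.
At aster: go left to fig.
  At fig: go left to lime.
    At lime: no left child.
    At lime: go right to daisy.
      At daisy: go left to lily.
        lily is a leaf — visit lily.
      At daisy: go right to pear.
        At pear: go left to sage.
          sage is a leaf — visit sage.
        At pear: no right child.
        Visit pear.
      Visit daisy.
    Visit lime.
  At fig: go right to rye.
    At rye: go left to yew.
      yew is a leaf — visit yew.
    At rye: go right to elm.
      elm is a leaf — visit elm.
    Visit rye.
  Visit fig.
At aster: go right to kale.
  At kale: go left to mint.
    At mint: go left to bay.
      bay is a leaf — visit bay.
    At mint: no right child.
    Visit mint.
  At kale: no right child.
  Visit kale.
Visit aster.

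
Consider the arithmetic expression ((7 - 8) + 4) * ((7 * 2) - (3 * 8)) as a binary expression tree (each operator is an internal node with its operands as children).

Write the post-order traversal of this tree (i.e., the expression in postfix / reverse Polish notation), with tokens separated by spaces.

Post-order on an expression tree gives postfix notation: for each operator, emit left operand, right operand, then the operator.

7 8 - 4 + 7 2 * 3 8 * - *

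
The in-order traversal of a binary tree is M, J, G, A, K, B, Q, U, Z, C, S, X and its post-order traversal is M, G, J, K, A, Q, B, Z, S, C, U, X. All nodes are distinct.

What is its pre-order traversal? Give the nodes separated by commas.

X, U, B, A, J, M, G, K, Q, C, Z, S

The last element of post-order is the root; it splits in-order into left and right subtrees.
Root X: left subtree has 11 nodes {M, J, G, A, K, B, Q, U, Z, C, S}, right has 0 { }.
  Root U: left subtree has 7 nodes {M, J, G, A, K, B, Q}, right has 3 {Z, C, S}.
    Root B: left subtree has 5 nodes {M, J, G, A, K}, right has 1 {Q}.
      Root A: left subtree has 3 nodes {M, J, G}, right has 1 {K}.
        Root J: left subtree has 1 node {M}, right has 1 {G}.
    Root C: left subtree has 1 node {Z}, right has 1 {S}.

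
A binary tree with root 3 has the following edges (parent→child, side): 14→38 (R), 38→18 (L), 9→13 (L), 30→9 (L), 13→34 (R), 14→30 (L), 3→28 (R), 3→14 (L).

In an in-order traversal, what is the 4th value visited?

In-order visits the left subtree, then the node, then the right subtree.
At 3: go left to 14.
  At 14: go left to 30.
    At 30: go left to 9.
      At 9: go left to 13.
        At 13: no left child.
        Visit 13.
        At 13: go right to 34.
          34 is a leaf — visit 34.
      Visit 9.
      At 9: no right child.
    Visit 30.
    At 30: no right child.
  Visit 14.
  At 14: go right to 38.
    At 38: go left to 18.
      18 is a leaf — visit 18.
    Visit 38.
    At 38: no right child.
Visit 3.
At 3: go right to 28.
  28 is a leaf — visit 28.
Full in-order sequence: 13, 34, 9, 30, 14, 18, 38, 3, 28.

30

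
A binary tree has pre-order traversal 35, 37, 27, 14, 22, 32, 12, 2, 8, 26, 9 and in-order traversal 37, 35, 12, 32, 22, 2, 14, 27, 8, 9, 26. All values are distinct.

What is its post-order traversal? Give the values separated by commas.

37, 12, 32, 2, 22, 14, 9, 26, 8, 27, 35

The first element of pre-order is the root; it splits in-order into left and right subtrees.
Root 35: left subtree has 1 node {37}, right has 9 {12, 32, 22, 2, 14, 27, 8, 9, 26}.
  Root 27: left subtree has 5 nodes {12, 32, 22, 2, 14}, right has 3 {8, 9, 26}.
    Root 14: left subtree has 4 nodes {12, 32, 22, 2}, right has 0 { }.
      Root 22: left subtree has 2 nodes {12, 32}, right has 1 {2}.
        Root 32: left subtree has 1 node {12}, right has 0 { }.
    Root 8: left subtree has 0 nodes { }, right has 2 {9, 26}.
      Root 26: left subtree has 1 node {9}, right has 0 { }.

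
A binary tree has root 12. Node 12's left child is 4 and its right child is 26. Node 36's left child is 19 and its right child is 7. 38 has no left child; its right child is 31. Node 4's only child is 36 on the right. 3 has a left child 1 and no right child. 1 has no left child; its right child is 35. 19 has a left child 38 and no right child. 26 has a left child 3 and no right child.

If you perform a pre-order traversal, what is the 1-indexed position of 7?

Pre-order visits the node, then its left subtree, then its right subtree.
Visit 12.
At 12: go left to 4.
  Visit 4.
  At 4: no left child.
  At 4: go right to 36.
    Visit 36.
    At 36: go left to 19.
      Visit 19.
      At 19: go left to 38.
        Visit 38.
        At 38: no left child.
        At 38: go right to 31.
          31 is a leaf — visit 31.
      At 19: no right child.
    At 36: go right to 7.
      7 is a leaf — visit 7.
At 12: go right to 26.
  Visit 26.
  At 26: go left to 3.
    Visit 3.
    At 3: go left to 1.
      Visit 1.
      At 1: no left child.
      At 1: go right to 35.
        35 is a leaf — visit 35.
    At 3: no right child.
  At 26: no right child.
Full pre-order sequence: 12, 4, 36, 19, 38, 31, 7, 26, 3, 1, 35.

7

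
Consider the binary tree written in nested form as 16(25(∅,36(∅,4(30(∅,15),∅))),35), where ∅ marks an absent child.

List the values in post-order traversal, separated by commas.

Post-order visits the left subtree, then the right subtree, then the node.
At 16: go left to 25.
  At 25: no left child.
  At 25: go right to 36.
    At 36: no left child.
    At 36: go right to 4.
      At 4: go left to 30.
        At 30: no left child.
        At 30: go right to 15.
          15 is a leaf — visit 15.
        Visit 30.
      At 4: no right child.
      Visit 4.
    Visit 36.
  Visit 25.
At 16: go right to 35.
  35 is a leaf — visit 35.
Visit 16.

15, 30, 4, 36, 25, 35, 16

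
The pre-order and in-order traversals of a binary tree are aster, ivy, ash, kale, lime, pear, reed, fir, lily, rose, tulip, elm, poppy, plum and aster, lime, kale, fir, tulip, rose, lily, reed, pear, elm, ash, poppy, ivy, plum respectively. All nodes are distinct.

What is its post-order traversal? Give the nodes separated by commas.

The first element of pre-order is the root; it splits in-order into left and right subtrees.
Root aster: left subtree has 0 nodes { }, right has 13 {lime, kale, fir, tulip, rose, lily, reed, pear, elm, ash, poppy, ivy, plum}.
  Root ivy: left subtree has 11 nodes {lime, kale, fir, tulip, rose, lily, reed, pear, elm, ash, poppy}, right has 1 {plum}.
    Root ash: left subtree has 9 nodes {lime, kale, fir, tulip, rose, lily, reed, pear, elm}, right has 1 {poppy}.
      Root kale: left subtree has 1 node {lime}, right has 7 {fir, tulip, rose, lily, reed, pear, elm}.
        Root pear: left subtree has 5 nodes {fir, tulip, rose, lily, reed}, right has 1 {elm}.
          Root reed: left subtree has 4 nodes {fir, tulip, rose, lily}, right has 0 { }.
            Root fir: left subtree has 0 nodes { }, right has 3 {tulip, rose, lily}.
              Root lily: left subtree has 2 nodes {tulip, rose}, right has 0 { }.
                Root rose: left subtree has 1 node {tulip}, right has 0 { }.

lime, tulip, rose, lily, fir, reed, elm, pear, kale, poppy, ash, plum, ivy, aster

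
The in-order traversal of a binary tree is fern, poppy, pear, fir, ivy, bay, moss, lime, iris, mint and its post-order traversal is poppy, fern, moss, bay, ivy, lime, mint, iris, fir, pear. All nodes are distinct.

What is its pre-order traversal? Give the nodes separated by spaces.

pear fern poppy fir iris lime ivy bay moss mint

The last element of post-order is the root; it splits in-order into left and right subtrees.
Root pear: left subtree has 2 nodes {fern, poppy}, right has 7 {fir, ivy, bay, moss, lime, iris, mint}.
  Root fern: left subtree has 0 nodes { }, right has 1 {poppy}.
  Root fir: left subtree has 0 nodes { }, right has 6 {ivy, bay, moss, lime, iris, mint}.
    Root iris: left subtree has 4 nodes {ivy, bay, moss, lime}, right has 1 {mint}.
      Root lime: left subtree has 3 nodes {ivy, bay, moss}, right has 0 { }.
        Root ivy: left subtree has 0 nodes { }, right has 2 {bay, moss}.
          Root bay: left subtree has 0 nodes { }, right has 1 {moss}.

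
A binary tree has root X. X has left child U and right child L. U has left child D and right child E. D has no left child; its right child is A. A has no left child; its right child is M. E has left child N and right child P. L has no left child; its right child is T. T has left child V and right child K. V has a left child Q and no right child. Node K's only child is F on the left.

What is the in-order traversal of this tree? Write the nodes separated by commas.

D, A, M, U, N, E, P, X, L, Q, V, T, F, K

In-order visits the left subtree, then the node, then the right subtree.
At X: go left to U.
  At U: go left to D.
    At D: no left child.
    Visit D.
    At D: go right to A.
      At A: no left child.
      Visit A.
      At A: go right to M.
        M is a leaf — visit M.
  Visit U.
  At U: go right to E.
    At E: go left to N.
      N is a leaf — visit N.
    Visit E.
    At E: go right to P.
      P is a leaf — visit P.
Visit X.
At X: go right to L.
  At L: no left child.
  Visit L.
  At L: go right to T.
    At T: go left to V.
      At V: go left to Q.
        Q is a leaf — visit Q.
      Visit V.
      At V: no right child.
    Visit T.
    At T: go right to K.
      At K: go left to F.
        F is a leaf — visit F.
      Visit K.
      At K: no right child.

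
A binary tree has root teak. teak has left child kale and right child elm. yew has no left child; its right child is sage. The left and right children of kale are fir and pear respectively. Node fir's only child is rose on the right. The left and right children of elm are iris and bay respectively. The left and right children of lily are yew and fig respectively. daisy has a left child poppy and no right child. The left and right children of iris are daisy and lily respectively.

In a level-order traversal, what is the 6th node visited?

iris

Level-order visits nodes level by level from the root, left to right within each level.
Level 0: teak
Level 1: kale, elm
Level 2: fir, pear, iris, bay
Level 3: rose, daisy, lily
Level 4: poppy, yew, fig
Level 5: sage
Full level-order sequence: teak, kale, elm, fir, pear, iris, bay, rose, daisy, lily, poppy, yew, fig, sage.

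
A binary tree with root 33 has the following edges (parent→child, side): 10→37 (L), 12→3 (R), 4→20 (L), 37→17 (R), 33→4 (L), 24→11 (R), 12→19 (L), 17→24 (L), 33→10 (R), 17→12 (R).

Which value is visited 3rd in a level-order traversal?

10

Level-order visits nodes level by level from the root, left to right within each level.
Level 0: 33
Level 1: 4, 10
Level 2: 20, 37
Level 3: 17
Level 4: 24, 12
Level 5: 11, 19, 3
Full level-order sequence: 33, 4, 10, 20, 37, 17, 24, 12, 11, 19, 3.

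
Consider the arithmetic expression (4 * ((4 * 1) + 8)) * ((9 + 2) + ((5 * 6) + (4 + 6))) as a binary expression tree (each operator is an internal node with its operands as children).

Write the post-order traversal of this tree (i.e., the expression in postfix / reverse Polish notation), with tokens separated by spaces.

4 4 1 * 8 + * 9 2 + 5 6 * 4 6 + + + *

Post-order on an expression tree gives postfix notation: for each operator, emit left operand, right operand, then the operator.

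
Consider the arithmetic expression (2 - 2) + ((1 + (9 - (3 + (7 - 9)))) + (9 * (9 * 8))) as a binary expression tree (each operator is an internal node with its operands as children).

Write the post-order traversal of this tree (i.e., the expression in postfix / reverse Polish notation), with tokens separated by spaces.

2 2 - 1 9 3 7 9 - + - + 9 9 8 * * + +

Post-order on an expression tree gives postfix notation: for each operator, emit left operand, right operand, then the operator.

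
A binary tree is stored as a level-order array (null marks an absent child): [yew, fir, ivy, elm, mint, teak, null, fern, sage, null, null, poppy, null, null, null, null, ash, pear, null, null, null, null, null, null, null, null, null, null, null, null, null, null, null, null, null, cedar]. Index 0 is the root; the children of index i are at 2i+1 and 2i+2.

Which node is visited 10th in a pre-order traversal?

ivy

Pre-order visits the node, then its left subtree, then its right subtree.
Visit yew.
At yew: go left to fir.
  Visit fir.
  At fir: go left to elm.
    Visit elm.
    At elm: go left to fern.
      Visit fern.
      At fern: no left child.
      At fern: go right to ash.
        ash is a leaf — visit ash.
    At elm: go right to sage.
      Visit sage.
      At sage: go left to pear.
        Visit pear.
        At pear: go left to cedar.
          cedar is a leaf — visit cedar.
        At pear: no right child.
      At sage: no right child.
  At fir: go right to mint.
    mint is a leaf — visit mint.
At yew: go right to ivy.
  Visit ivy.
  At ivy: go left to teak.
    Visit teak.
    At teak: go left to poppy.
      poppy is a leaf — visit poppy.
    At teak: no right child.
  At ivy: no right child.
Full pre-order sequence: yew, fir, elm, fern, ash, sage, pear, cedar, mint, ivy, teak, poppy.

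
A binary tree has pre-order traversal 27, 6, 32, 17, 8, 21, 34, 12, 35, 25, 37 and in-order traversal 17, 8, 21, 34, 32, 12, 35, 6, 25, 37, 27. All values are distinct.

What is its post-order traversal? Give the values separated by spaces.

The first element of pre-order is the root; it splits in-order into left and right subtrees.
Root 27: left subtree has 10 nodes {17, 8, 21, 34, 32, 12, 35, 6, 25, 37}, right has 0 { }.
  Root 6: left subtree has 7 nodes {17, 8, 21, 34, 32, 12, 35}, right has 2 {25, 37}.
    Root 32: left subtree has 4 nodes {17, 8, 21, 34}, right has 2 {12, 35}.
      Root 17: left subtree has 0 nodes { }, right has 3 {8, 21, 34}.
        Root 8: left subtree has 0 nodes { }, right has 2 {21, 34}.
          Root 21: left subtree has 0 nodes { }, right has 1 {34}.
      Root 12: left subtree has 0 nodes { }, right has 1 {35}.
    Root 25: left subtree has 0 nodes { }, right has 1 {37}.

34 21 8 17 35 12 32 37 25 6 27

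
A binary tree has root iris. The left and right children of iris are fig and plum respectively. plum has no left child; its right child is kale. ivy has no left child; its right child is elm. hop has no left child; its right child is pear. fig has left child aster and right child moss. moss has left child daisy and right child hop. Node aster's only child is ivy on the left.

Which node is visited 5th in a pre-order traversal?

Pre-order visits the node, then its left subtree, then its right subtree.
Visit iris.
At iris: go left to fig.
  Visit fig.
  At fig: go left to aster.
    Visit aster.
    At aster: go left to ivy.
      Visit ivy.
      At ivy: no left child.
      At ivy: go right to elm.
        elm is a leaf — visit elm.
    At aster: no right child.
  At fig: go right to moss.
    Visit moss.
    At moss: go left to daisy.
      daisy is a leaf — visit daisy.
    At moss: go right to hop.
      Visit hop.
      At hop: no left child.
      At hop: go right to pear.
        pear is a leaf — visit pear.
At iris: go right to plum.
  Visit plum.
  At plum: no left child.
  At plum: go right to kale.
    kale is a leaf — visit kale.
Full pre-order sequence: iris, fig, aster, ivy, elm, moss, daisy, hop, pear, plum, kale.

elm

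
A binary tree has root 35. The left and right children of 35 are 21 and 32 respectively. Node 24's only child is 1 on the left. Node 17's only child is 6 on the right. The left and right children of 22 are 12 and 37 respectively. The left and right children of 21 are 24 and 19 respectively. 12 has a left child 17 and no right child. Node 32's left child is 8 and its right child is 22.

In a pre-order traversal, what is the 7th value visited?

8

Pre-order visits the node, then its left subtree, then its right subtree.
Visit 35.
At 35: go left to 21.
  Visit 21.
  At 21: go left to 24.
    Visit 24.
    At 24: go left to 1.
      1 is a leaf — visit 1.
    At 24: no right child.
  At 21: go right to 19.
    19 is a leaf — visit 19.
At 35: go right to 32.
  Visit 32.
  At 32: go left to 8.
    8 is a leaf — visit 8.
  At 32: go right to 22.
    Visit 22.
    At 22: go left to 12.
      Visit 12.
      At 12: go left to 17.
        Visit 17.
        At 17: no left child.
        At 17: go right to 6.
          6 is a leaf — visit 6.
      At 12: no right child.
    At 22: go right to 37.
      37 is a leaf — visit 37.
Full pre-order sequence: 35, 21, 24, 1, 19, 32, 8, 22, 12, 17, 6, 37.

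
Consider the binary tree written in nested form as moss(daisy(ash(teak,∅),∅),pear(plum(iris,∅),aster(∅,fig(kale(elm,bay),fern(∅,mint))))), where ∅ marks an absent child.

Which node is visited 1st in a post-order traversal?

teak

Post-order visits the left subtree, then the right subtree, then the node.
At moss: go left to daisy.
  At daisy: go left to ash.
    At ash: go left to teak.
      teak is a leaf — visit teak.
    At ash: no right child.
    Visit ash.
  At daisy: no right child.
  Visit daisy.
At moss: go right to pear.
  At pear: go left to plum.
    At plum: go left to iris.
      iris is a leaf — visit iris.
    At plum: no right child.
    Visit plum.
  At pear: go right to aster.
    At aster: no left child.
    At aster: go right to fig.
      At fig: go left to kale.
        At kale: go left to elm.
          elm is a leaf — visit elm.
        At kale: go right to bay.
          bay is a leaf — visit bay.
        Visit kale.
      At fig: go right to fern.
        At fern: no left child.
        At fern: go right to mint.
          mint is a leaf — visit mint.
        Visit fern.
      Visit fig.
    Visit aster.
  Visit pear.
Visit moss.
Full post-order sequence: teak, ash, daisy, iris, plum, elm, bay, kale, mint, fern, fig, aster, pear, moss.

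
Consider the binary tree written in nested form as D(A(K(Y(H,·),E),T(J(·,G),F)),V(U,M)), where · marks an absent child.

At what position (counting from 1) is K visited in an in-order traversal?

In-order visits the left subtree, then the node, then the right subtree.
At D: go left to A.
  At A: go left to K.
    At K: go left to Y.
      At Y: go left to H.
        H is a leaf — visit H.
      Visit Y.
      At Y: no right child.
    Visit K.
    At K: go right to E.
      E is a leaf — visit E.
  Visit A.
  At A: go right to T.
    At T: go left to J.
      At J: no left child.
      Visit J.
      At J: go right to G.
        G is a leaf — visit G.
    Visit T.
    At T: go right to F.
      F is a leaf — visit F.
Visit D.
At D: go right to V.
  At V: go left to U.
    U is a leaf — visit U.
  Visit V.
  At V: go right to M.
    M is a leaf — visit M.
Full in-order sequence: H, Y, K, E, A, J, G, T, F, D, U, V, M.

3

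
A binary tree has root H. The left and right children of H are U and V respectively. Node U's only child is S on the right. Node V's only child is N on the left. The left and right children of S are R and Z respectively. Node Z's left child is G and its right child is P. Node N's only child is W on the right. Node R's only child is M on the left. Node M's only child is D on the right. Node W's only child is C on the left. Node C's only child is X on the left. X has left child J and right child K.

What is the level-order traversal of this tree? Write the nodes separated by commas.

H, U, V, S, N, R, Z, W, M, G, P, C, D, X, J, K

Level-order visits nodes level by level from the root, left to right within each level.
Level 0: H
Level 1: U, V
Level 2: S, N
Level 3: R, Z, W
Level 4: M, G, P, C
Level 5: D, X
Level 6: J, K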